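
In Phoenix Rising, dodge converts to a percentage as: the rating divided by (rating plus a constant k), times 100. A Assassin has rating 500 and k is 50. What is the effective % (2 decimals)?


effective% = rating / (rating + k) * 100
= 500 / (500 + 50) * 100
= 500 / 550 * 100
= 0.909091 * 100
= 90.91%

90.91%


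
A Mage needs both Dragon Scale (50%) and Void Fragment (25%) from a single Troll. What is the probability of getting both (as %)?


For independent events, P(both) = P(A) * P(B)
= 50% * 25%
= 1250 / 100 %
= 12.5%

12.5%


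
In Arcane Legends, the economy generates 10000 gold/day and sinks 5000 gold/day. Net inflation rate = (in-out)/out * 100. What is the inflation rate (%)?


Net gold = 10000 - 5000 = 5000
Inflation rate = net / sunk * 100 = 5000 / 5000 * 100
= 1.0 * 100
= 100.00%

100.00%


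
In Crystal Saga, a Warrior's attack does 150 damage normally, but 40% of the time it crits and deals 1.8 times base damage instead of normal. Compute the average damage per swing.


E[dmg] = base * (1 + crit_chance * (crit_mult - 1))
cc as decimal = 40/100 = 0.4
cm - 1 = 1.8 - 1 = 0.8
Bonus factor = 0.4 * 0.8 = 0.32
Total multiplier = 1 + 0.32 = 1.32
Expected damage = 150 * 1.32 = 198.00

198.00 damage


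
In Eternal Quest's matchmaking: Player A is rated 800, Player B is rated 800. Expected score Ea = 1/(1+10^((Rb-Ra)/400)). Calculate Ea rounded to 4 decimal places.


Elo expected score: Ea = 1/(1 + 10^((Rb-Ra)/400))
Rb - Ra = 800 - 800 = 0
(Rb-Ra)/400 = 0/400 = 0.0
10^0.0 = 1.0
Ea = 1/(1 + 1.0) = 1/2.0 = 0.5000

0.5000


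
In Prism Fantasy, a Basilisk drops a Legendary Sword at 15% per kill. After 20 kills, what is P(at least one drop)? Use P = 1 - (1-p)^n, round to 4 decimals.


P(at least one) = 1 - P(none) = 1 - (1-p)^n
p = 15/100 = 0.15
1 - p = 0.85
(1 - p)^20 = 0.85^20 = 0.038760
P(at least one) = 1 - 0.038760 = 0.9612

0.9612


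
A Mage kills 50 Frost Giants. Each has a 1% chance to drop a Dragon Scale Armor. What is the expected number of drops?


Expected drops = kills * (drop_rate / 100)
= 50 * (1 / 100)
= 50 * 0.01
= 0.5

0.5 drops


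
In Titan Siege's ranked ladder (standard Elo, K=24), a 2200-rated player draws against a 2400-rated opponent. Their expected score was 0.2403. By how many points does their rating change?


Elo update: delta = K * (S - Ea), where S = 0.5 (draws)
S - Ea = 0.5 - 0.2403 = 0.2597
Rating change = 24 * 0.2597
= 6.23

6.23 rating points


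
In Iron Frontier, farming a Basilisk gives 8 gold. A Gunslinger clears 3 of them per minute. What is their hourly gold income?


Gold per minute = 8 * 3 = 24
Gold per hour = 24 * 60 = 1440

1440 gold/hour


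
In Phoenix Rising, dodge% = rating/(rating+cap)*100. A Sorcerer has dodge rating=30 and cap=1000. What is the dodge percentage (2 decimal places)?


dodge% = 30 / (30 + 1000) * 100
= 30 / 1030 * 100
= 0.029126 * 100
= 2.91%

2.91%


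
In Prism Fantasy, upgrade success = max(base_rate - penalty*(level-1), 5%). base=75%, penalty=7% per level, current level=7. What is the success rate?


raw_rate = 75 - 7 * (7 - 1)
= 75 - 7 * 6
= 75 - 42
= 33
Apply floor: max(33, 5) = 33%

33%


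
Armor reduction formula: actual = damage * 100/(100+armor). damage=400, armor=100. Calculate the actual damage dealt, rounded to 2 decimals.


actual = 400 * 100 / (100 + 100)
= 400 * 100 / 200
= 40000 / 200
= 200.00

200.00 damage


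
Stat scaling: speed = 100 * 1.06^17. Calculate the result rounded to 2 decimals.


value = base * growth^level
= 100 * 1.06^17
= 100 * 2.692773
= 269.28

269.28 speed


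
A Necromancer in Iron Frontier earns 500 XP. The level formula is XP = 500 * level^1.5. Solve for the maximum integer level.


XP = 500 * level^1.5, so level = (XP / 500)^(1/1.5)
= (500 / 500)^(1/1.5)
= 1.0^0.6667
= 1.0
Floor: level = 1

level 1


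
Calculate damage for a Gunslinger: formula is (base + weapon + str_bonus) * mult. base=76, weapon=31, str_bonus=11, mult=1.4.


Sum base + weapon + str = 76 + 31 + 11 = 118
Multiply by 1.4:
118 * 1.4 = 165.2

165.2 damage


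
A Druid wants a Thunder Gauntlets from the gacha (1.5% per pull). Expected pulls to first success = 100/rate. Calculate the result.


Expected pulls for a geometric distribution = 1/p = 100 / rate%
= 100 / 1.5
= 66.67

66.67 pulls


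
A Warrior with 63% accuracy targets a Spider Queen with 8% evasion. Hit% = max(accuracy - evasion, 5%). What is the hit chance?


accuracy - evasion = 63 - 8 = 55
Apply floor: max(55, 5) = 55
Hit chance = 55%

55%


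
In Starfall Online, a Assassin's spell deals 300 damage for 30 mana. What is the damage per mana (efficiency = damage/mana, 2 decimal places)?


Efficiency = damage / mana
= 300 / 30
= 10.00

10.00 dmg/mana


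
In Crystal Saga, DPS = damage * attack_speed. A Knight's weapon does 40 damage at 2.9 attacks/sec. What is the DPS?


DPS = damage * attack_speed
= 40 * 2.9
= 116.0

116.0 DPS


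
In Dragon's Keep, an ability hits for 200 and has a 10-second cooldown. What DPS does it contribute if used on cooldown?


DPS = damage / cooldown
= 200 / 10
= 20.00

20.00 DPS


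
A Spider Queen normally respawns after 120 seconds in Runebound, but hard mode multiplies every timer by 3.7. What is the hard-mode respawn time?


Respawn time = base * multiplier
= 120 * 3.7
= 444.0 seconds

444.0 seconds


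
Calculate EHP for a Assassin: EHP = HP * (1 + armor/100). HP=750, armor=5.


EHP = 750 * (1 + 5/100)
= 750 * (1 + 0.05)
= 750 * 1.05
= 787.5

787.5 EHP


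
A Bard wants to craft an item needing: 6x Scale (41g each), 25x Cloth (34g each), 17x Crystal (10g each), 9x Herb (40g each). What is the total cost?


Cost breakdown:
  Scale: 6 * 41 = 246
  Cloth: 25 * 34 = 850
  Crystal: 17 * 10 = 170
  Herb: 9 * 40 = 360
Total = 246 + 850 + 170 + 360 = 1626

1626 gold


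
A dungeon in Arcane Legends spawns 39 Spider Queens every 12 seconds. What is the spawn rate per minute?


Spawns per minute = count * (60 / interval)
= 39 * (60 / 12)
= 39 * 5.0
= 195.0

195.0 per minute


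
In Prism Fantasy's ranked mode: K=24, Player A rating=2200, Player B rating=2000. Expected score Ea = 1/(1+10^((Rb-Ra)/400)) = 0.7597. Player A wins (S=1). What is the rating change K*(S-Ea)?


Elo update: delta = K * (S - Ea), where S = 1 (wins)
S - Ea = 1 - 0.7597 = 0.2403
Rating change = 24 * 0.2403
= 5.77

5.77 rating points


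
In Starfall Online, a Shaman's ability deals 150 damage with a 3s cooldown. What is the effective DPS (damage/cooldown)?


DPS = damage / cooldown
= 150 / 3
= 50.00

50.00 DPS


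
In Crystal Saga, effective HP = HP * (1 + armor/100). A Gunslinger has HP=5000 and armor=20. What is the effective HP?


EHP = 5000 * (1 + 20/100)
= 5000 * (1 + 0.2)
= 5000 * 1.2
= 6000.0

6000.0 EHP


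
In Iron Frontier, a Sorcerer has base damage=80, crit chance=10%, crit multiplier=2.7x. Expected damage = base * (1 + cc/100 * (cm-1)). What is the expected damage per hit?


E[dmg] = base * (1 + crit_chance * (crit_mult - 1))
cc as decimal = 10/100 = 0.1
cm - 1 = 2.7 - 1 = 1.7
Bonus factor = 0.1 * 1.7 = 0.17
Total multiplier = 1 + 0.17 = 1.17
Expected damage = 80 * 1.17 = 93.60

93.60 damage


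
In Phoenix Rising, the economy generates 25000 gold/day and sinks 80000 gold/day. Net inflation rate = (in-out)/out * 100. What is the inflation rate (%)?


Net gold = 25000 - 80000 = -55000
Inflation rate = net / sunk * 100 = -55000 / 80000 * 100
= -0.6875 * 100
= -68.75%

-68.75%


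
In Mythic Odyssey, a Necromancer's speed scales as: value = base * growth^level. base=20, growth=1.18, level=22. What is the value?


value = base * growth^level
= 20 * 1.18^22
= 20 * 38.142061
= 762.84

762.84 speed


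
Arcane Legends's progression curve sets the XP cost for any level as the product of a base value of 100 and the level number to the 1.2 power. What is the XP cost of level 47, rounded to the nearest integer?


XP = 100 * level^1.2
Substitute level = 47:
XP = 100 * 47^1.2
= 100 * 101.512
= 10151

10151 XP


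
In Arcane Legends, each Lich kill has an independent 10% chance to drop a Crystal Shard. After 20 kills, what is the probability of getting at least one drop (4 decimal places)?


P(at least one) = 1 - P(none) = 1 - (1-p)^n
p = 10/100 = 0.1
1 - p = 0.9
(1 - p)^20 = 0.9^20 = 0.121577
P(at least one) = 1 - 0.121577 = 0.8784

0.8784


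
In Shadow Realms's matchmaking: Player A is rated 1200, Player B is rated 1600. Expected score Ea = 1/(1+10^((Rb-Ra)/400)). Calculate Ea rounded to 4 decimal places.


Elo expected score: Ea = 1/(1 + 10^((Rb-Ra)/400))
Rb - Ra = 1600 - 1200 = 400
(Rb-Ra)/400 = 400/400 = 1.0
10^1.0 = 10.0
Ea = 1/(1 + 10.0) = 1/11.0 = 0.0909

0.0909


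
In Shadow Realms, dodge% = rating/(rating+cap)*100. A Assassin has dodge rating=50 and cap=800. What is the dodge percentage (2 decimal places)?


dodge% = 50 / (50 + 800) * 100
= 50 / 850 * 100
= 0.058824 * 100
= 5.88%

5.88%


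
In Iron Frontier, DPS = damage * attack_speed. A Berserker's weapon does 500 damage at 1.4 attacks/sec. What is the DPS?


DPS = damage * attack_speed
= 500 * 1.4
= 700.0

700.0 DPS


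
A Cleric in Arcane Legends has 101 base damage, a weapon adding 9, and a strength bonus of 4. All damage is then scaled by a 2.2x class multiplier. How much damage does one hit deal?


Sum base + weapon + str = 101 + 9 + 4 = 114
Multiply by 2.2:
114 * 2.2 = 250.8

250.8 damage


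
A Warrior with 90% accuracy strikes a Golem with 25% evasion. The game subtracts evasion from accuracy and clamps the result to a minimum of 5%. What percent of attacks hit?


accuracy - evasion = 90 - 25 = 65
Apply floor: max(65, 5) = 65
Hit chance = 65%

65%


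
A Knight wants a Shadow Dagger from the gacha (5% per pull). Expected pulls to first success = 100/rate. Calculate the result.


Expected pulls for a geometric distribution = 1/p = 100 / rate%
= 100 / 5
= 20.0

20.0 pulls


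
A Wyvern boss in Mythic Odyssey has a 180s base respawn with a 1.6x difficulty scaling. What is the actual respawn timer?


Respawn time = base * multiplier
= 180 * 1.6
= 288.0 seconds

288.0 seconds


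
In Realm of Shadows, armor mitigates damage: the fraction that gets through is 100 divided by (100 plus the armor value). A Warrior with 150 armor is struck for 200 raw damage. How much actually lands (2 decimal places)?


actual = 200 * 100 / (100 + 150)
= 200 * 100 / 250
= 20000 / 250
= 80.00

80.00 damage


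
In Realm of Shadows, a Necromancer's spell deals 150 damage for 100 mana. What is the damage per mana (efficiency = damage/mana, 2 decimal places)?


Efficiency = damage / mana
= 150 / 100
= 1.50

1.50 dmg/mana


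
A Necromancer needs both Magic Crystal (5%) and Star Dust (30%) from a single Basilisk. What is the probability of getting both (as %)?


For independent events, P(both) = P(A) * P(B)
= 5% * 30%
= 150 / 100 %
= 1.5%

1.5%


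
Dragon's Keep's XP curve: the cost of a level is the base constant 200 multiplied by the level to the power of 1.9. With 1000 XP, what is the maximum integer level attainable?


XP = 200 * level^1.9, so level = (XP / 200)^(1/1.9)
= (1000 / 200)^(1/1.9)
= 5.0^0.5263
= 2.3328
Floor: level = 2

level 2


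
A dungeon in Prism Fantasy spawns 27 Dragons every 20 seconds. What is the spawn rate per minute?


Spawns per minute = count * (60 / interval)
= 27 * (60 / 20)
= 27 * 3.0
= 81.0

81.0 per minute


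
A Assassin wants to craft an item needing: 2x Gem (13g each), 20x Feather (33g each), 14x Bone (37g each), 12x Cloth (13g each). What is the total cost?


Cost breakdown:
  Gem: 2 * 13 = 26
  Feather: 20 * 33 = 660
  Bone: 14 * 37 = 518
  Cloth: 12 * 13 = 156
Total = 26 + 660 + 518 + 156 = 1360

1360 gold


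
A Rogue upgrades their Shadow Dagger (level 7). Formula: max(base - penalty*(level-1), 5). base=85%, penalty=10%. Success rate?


raw_rate = 85 - 10 * (7 - 1)
= 85 - 10 * 6
= 85 - 60
= 25
Apply floor: max(25, 5) = 25%

25%


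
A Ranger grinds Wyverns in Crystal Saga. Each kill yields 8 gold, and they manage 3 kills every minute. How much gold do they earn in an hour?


Gold per minute = 8 * 3 = 24
Gold per hour = 24 * 60 = 1440

1440 gold/hour


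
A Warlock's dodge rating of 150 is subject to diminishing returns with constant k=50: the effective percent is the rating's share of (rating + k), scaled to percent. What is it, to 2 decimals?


effective% = rating / (rating + k) * 100
= 150 / (150 + 50) * 100
= 150 / 200 * 100
= 0.75 * 100
= 75.00%

75.00%


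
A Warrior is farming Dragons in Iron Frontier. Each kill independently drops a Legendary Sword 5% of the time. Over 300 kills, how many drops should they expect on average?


Expected drops = kills * (drop_rate / 100)
= 300 * (5 / 100)
= 300 * 0.05
= 15.0

15.0 drops


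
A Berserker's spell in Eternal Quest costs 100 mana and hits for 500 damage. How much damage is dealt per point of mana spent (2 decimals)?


Efficiency = damage / mana
= 500 / 100
= 5.00

5.00 dmg/mana


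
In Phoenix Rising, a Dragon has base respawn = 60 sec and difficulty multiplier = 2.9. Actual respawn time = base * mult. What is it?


Respawn time = base * multiplier
= 60 * 2.9
= 174.0 seconds

174.0 seconds


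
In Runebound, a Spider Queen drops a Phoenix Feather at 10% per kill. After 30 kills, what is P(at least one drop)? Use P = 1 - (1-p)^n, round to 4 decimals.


P(at least one) = 1 - P(none) = 1 - (1-p)^n
p = 10/100 = 0.1
1 - p = 0.9
(1 - p)^30 = 0.9^30 = 0.042391
P(at least one) = 1 - 0.042391 = 0.9576

0.9576


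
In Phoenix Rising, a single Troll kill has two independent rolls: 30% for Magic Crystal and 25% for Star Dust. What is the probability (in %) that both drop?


For independent events, P(both) = P(A) * P(B)
= 30% * 25%
= 750 / 100 %
= 7.5%

7.5%


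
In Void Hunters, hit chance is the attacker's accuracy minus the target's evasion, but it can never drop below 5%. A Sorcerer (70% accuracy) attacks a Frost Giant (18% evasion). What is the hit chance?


accuracy - evasion = 70 - 18 = 52
Apply floor: max(52, 5) = 52
Hit chance = 52%

52%


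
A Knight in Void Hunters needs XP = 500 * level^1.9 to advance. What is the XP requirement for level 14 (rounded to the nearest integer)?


XP = 500 * level^1.9
Substitute level = 14:
XP = 500 * 14^1.9
= 500 * 150.537
= 75269

75269 XP


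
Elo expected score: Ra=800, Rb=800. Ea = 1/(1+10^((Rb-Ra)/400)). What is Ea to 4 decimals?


Elo expected score: Ea = 1/(1 + 10^((Rb-Ra)/400))
Rb - Ra = 800 - 800 = 0
(Rb-Ra)/400 = 0/400 = 0.0
10^0.0 = 1.0
Ea = 1/(1 + 1.0) = 1/2.0 = 0.5000

0.5000


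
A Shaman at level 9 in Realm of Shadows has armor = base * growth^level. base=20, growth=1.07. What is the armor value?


value = base * growth^level
= 20 * 1.07^9
= 20 * 1.838459
= 36.77

36.77 armor


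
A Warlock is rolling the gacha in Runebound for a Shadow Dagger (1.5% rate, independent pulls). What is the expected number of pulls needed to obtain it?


Expected pulls for a geometric distribution = 1/p = 100 / rate%
= 100 / 1.5
= 66.67

66.67 pulls


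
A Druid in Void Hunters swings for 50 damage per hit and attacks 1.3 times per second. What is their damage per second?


DPS = damage * attack_speed
= 50 * 1.3
= 65.0

65.0 DPS


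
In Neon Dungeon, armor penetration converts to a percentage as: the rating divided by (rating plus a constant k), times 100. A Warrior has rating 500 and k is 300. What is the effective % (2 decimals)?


effective% = rating / (rating + k) * 100
= 500 / (500 + 300) * 100
= 500 / 800 * 100
= 0.625 * 100
= 62.50%

62.50%


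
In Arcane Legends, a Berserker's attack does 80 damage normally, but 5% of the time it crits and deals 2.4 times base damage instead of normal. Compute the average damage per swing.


E[dmg] = base * (1 + crit_chance * (crit_mult - 1))
cc as decimal = 5/100 = 0.05
cm - 1 = 2.4 - 1 = 1.4
Bonus factor = 0.05 * 1.4 = 0.07
Total multiplier = 1 + 0.07 = 1.07
Expected damage = 80 * 1.07 = 85.60

85.60 damage


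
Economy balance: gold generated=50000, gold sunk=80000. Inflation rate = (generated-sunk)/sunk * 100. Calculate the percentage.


Net gold = 50000 - 80000 = -30000
Inflation rate = net / sunk * 100 = -30000 / 80000 * 100
= -0.375 * 100
= -37.50%

-37.50%


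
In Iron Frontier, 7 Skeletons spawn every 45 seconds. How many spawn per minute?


Spawns per minute = count * (60 / interval)
= 7 * (60 / 45)
= 7 * 1.3333
= 9.33

9.33 per minute


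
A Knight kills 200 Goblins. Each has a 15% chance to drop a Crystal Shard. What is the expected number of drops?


Expected drops = kills * (drop_rate / 100)
= 200 * (15 / 100)
= 200 * 0.15
= 30.0

30.0 drops


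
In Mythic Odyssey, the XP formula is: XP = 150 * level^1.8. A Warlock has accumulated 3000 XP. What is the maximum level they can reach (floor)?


XP = 150 * level^1.8, so level = (XP / 150)^(1/1.8)
= (3000 / 150)^(1/1.8)
= 20.0^0.5556
= 5.282
Floor: level = 5

level 5


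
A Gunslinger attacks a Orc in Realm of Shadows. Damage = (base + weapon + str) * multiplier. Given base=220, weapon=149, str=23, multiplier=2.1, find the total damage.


Sum base + weapon + str = 220 + 149 + 23 = 392
Multiply by 2.1:
392 * 2.1 = 823.2

823.2 damage


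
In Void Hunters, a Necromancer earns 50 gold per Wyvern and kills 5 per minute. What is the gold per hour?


Gold per minute = 50 * 5 = 250
Gold per hour = 250 * 60 = 15000

15000 gold/hour


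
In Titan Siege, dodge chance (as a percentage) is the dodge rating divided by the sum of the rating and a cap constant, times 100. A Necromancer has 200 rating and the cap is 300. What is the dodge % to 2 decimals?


dodge% = 200 / (200 + 300) * 100
= 200 / 500 * 100
= 0.4 * 100
= 40.00%

40.00%


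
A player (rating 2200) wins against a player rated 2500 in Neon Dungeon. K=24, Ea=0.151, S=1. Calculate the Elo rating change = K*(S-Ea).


Elo update: delta = K * (S - Ea), where S = 1 (wins)
S - Ea = 1 - 0.151 = 0.849
Rating change = 24 * 0.849
= 20.38

20.38 rating points


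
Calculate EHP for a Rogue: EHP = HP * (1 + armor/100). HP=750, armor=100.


EHP = 750 * (1 + 100/100)
= 750 * (1 + 1.0)
= 750 * 2.0
= 1500.0

1500.0 EHP


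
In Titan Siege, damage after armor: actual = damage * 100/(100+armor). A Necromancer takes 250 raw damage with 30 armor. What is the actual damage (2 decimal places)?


actual = 250 * 100 / (100 + 30)
= 250 * 100 / 130
= 25000 / 130
= 192.31

192.31 damage


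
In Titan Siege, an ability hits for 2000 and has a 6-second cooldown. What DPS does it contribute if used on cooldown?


DPS = damage / cooldown
= 2000 / 6
= 333.33

333.33 DPS


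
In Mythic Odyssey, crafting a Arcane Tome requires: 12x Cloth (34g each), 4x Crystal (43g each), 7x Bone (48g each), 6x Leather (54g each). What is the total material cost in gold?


Cost breakdown:
  Cloth: 12 * 34 = 408
  Crystal: 4 * 43 = 172
  Bone: 7 * 48 = 336
  Leather: 6 * 54 = 324
Total = 408 + 172 + 336 + 324 = 1240

1240 gold


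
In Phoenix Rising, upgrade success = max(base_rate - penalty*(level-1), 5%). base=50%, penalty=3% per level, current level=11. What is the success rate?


raw_rate = 50 - 3 * (11 - 1)
= 50 - 3 * 10
= 50 - 30
= 20
Apply floor: max(20, 5) = 20%

20%


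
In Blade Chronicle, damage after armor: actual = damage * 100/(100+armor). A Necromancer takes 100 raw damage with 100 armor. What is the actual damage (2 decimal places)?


actual = 100 * 100 / (100 + 100)
= 100 * 100 / 200
= 10000 / 200
= 50.00

50.00 damage


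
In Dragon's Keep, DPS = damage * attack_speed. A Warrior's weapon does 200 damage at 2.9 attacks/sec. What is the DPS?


DPS = damage * attack_speed
= 200 * 2.9
= 580.0

580.0 DPS


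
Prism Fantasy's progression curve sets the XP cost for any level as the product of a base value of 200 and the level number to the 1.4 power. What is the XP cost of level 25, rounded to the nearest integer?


XP = 200 * level^1.4
Substitute level = 25:
XP = 200 * 25^1.4
= 200 * 90.59746
= 18119

18119 XP


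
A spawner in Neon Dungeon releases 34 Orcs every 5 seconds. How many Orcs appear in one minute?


Spawns per minute = count * (60 / interval)
= 34 * (60 / 5)
= 34 * 12.0
= 408.0

408.0 per minute


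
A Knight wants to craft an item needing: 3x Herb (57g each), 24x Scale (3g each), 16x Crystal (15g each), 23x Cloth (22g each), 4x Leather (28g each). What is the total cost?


Cost breakdown:
  Herb: 3 * 57 = 171
  Scale: 24 * 3 = 72
  Crystal: 16 * 15 = 240
  Cloth: 23 * 22 = 506
  Leather: 4 * 28 = 112
Total = 171 + 72 + 240 + 506 + 112 = 1101

1101 gold


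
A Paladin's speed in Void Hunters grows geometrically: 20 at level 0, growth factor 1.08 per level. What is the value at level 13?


value = base * growth^level
= 20 * 1.08^13
= 20 * 2.719624
= 54.39

54.39 speed


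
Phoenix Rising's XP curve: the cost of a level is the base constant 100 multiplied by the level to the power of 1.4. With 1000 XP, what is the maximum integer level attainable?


XP = 100 * level^1.4, so level = (XP / 100)^(1/1.4)
= (1000 / 100)^(1/1.4)
= 10.0^0.7143
= 5.1795
Floor: level = 5

level 5


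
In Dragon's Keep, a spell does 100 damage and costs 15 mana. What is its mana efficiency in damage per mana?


Efficiency = damage / mana
= 100 / 15
= 6.67

6.67 dmg/mana


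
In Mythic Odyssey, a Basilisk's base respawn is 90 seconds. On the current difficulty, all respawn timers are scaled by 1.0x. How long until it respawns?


Respawn time = base * multiplier
= 90 * 1.0
= 90.0 seconds

90.0 seconds


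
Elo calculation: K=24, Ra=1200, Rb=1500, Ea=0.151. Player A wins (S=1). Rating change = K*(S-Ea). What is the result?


Elo update: delta = K * (S - Ea), where S = 1 (wins)
S - Ea = 1 - 0.151 = 0.849
Rating change = 24 * 0.849
= 20.38

20.38 rating points


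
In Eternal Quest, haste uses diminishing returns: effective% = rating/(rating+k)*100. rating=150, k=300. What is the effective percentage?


effective% = rating / (rating + k) * 100
= 150 / (150 + 300) * 100
= 150 / 450 * 100
= 0.333333 * 100
= 33.33%

33.33%


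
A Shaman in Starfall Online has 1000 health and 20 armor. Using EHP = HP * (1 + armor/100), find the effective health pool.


EHP = 1000 * (1 + 20/100)
= 1000 * (1 + 0.2)
= 1000 * 1.2
= 1200.0

1200.0 EHP


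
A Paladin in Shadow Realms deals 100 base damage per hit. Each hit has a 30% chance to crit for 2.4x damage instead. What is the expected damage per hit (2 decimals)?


E[dmg] = base * (1 + crit_chance * (crit_mult - 1))
cc as decimal = 30/100 = 0.3
cm - 1 = 2.4 - 1 = 1.4
Bonus factor = 0.3 * 1.4 = 0.42
Total multiplier = 1 + 0.42 = 1.42
Expected damage = 100 * 1.42 = 142.00

142.00 damage


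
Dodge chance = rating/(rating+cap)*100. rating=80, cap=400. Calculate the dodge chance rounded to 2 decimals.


dodge% = 80 / (80 + 400) * 100
= 80 / 480 * 100
= 0.166667 * 100
= 16.67%

16.67%


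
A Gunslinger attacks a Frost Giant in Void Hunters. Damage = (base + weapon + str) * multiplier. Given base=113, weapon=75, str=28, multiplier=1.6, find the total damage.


Sum base + weapon + str = 113 + 75 + 28 = 216
Multiply by 1.6:
216 * 1.6 = 345.6

345.6 damage


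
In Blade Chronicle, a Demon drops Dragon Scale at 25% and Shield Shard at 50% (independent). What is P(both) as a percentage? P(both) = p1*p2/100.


For independent events, P(both) = P(A) * P(B)
= 25% * 50%
= 1250 / 100 %
= 12.5%

12.5%


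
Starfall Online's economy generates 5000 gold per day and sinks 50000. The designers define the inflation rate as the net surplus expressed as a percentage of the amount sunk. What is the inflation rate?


Net gold = 5000 - 50000 = -45000
Inflation rate = net / sunk * 100 = -45000 / 50000 * 100
= -0.9 * 100
= -90.00%

-90.00%


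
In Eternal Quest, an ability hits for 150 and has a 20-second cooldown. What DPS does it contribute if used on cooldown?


DPS = damage / cooldown
= 150 / 20
= 7.50

7.50 DPS


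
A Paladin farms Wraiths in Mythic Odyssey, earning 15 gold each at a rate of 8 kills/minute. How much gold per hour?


Gold per minute = 15 * 8 = 120
Gold per hour = 120 * 60 = 7200

7200 gold/hour


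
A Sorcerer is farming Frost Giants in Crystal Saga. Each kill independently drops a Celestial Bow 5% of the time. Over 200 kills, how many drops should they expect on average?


Expected drops = kills * (drop_rate / 100)
= 200 * (5 / 100)
= 200 * 0.05
= 10.0

10.0 drops


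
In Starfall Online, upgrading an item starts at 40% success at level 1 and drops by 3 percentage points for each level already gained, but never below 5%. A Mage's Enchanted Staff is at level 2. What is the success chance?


raw_rate = 40 - 3 * (2 - 1)
= 40 - 3 * 1
= 40 - 3
= 37
Apply floor: max(37, 5) = 37%

37%


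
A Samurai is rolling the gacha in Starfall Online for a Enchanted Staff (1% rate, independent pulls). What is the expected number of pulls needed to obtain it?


Expected pulls for a geometric distribution = 1/p = 100 / rate%
= 100 / 1
= 100.0

100.0 pulls


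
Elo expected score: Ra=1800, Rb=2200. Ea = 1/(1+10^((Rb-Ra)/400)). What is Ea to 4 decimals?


Elo expected score: Ea = 1/(1 + 10^((Rb-Ra)/400))
Rb - Ra = 2200 - 1800 = 400
(Rb-Ra)/400 = 400/400 = 1.0
10^1.0 = 10.0
Ea = 1/(1 + 10.0) = 1/11.0 = 0.0909

0.0909


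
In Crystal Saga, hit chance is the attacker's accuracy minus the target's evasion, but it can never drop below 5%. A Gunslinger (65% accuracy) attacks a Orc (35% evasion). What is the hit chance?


accuracy - evasion = 65 - 35 = 30
Apply floor: max(30, 5) = 30
Hit chance = 30%

30%


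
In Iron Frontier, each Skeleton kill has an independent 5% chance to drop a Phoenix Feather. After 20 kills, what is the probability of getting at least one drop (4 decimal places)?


P(at least one) = 1 - P(none) = 1 - (1-p)^n
p = 5/100 = 0.05
1 - p = 0.95
(1 - p)^20 = 0.95^20 = 0.358486
P(at least one) = 1 - 0.358486 = 0.6415

0.6415


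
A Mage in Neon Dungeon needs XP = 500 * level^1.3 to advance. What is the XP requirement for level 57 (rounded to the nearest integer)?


XP = 500 * level^1.3
Substitute level = 57:
XP = 500 * 57^1.3
= 500 * 191.7067
= 95853

95853 XP


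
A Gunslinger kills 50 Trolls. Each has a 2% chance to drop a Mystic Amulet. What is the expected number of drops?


Expected drops = kills * (drop_rate / 100)
= 50 * (2 / 100)
= 50 * 0.02
= 1.0

1.0 drops


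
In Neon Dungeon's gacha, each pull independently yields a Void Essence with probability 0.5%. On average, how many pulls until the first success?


Expected pulls for a geometric distribution = 1/p = 100 / rate%
= 100 / 0.5
= 200.0

200.0 pulls


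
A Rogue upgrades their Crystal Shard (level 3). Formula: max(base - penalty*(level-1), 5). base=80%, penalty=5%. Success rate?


raw_rate = 80 - 5 * (3 - 1)
= 80 - 5 * 2
= 80 - 10
= 70
Apply floor: max(70, 5) = 70%

70%


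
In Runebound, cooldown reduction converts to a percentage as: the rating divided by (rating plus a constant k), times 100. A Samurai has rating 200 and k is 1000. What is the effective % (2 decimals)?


effective% = rating / (rating + k) * 100
= 200 / (200 + 1000) * 100
= 200 / 1200 * 100
= 0.166667 * 100
= 16.67%

16.67%


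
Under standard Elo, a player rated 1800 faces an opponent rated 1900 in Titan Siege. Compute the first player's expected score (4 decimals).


Elo expected score: Ea = 1/(1 + 10^((Rb-Ra)/400))
Rb - Ra = 1900 - 1800 = 100
(Rb-Ra)/400 = 100/400 = 0.25
10^0.25 = 1.778279
Ea = 1/(1 + 1.778279) = 1/2.778279 = 0.3599

0.3599


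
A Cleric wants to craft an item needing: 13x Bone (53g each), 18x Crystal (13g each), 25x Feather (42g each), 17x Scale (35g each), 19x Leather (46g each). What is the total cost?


Cost breakdown:
  Bone: 13 * 53 = 689
  Crystal: 18 * 13 = 234
  Feather: 25 * 42 = 1050
  Scale: 17 * 35 = 595
  Leather: 19 * 46 = 874
Total = 689 + 234 + 1050 + 595 + 874 = 3442

3442 gold


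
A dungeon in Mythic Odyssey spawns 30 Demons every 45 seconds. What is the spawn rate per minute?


Spawns per minute = count * (60 / interval)
= 30 * (60 / 45)
= 30 * 1.3333
= 40.0

40.0 per minute


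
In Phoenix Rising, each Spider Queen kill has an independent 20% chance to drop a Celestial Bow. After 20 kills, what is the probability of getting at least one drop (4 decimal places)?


P(at least one) = 1 - P(none) = 1 - (1-p)^n
p = 20/100 = 0.2
1 - p = 0.8
(1 - p)^20 = 0.8^20 = 0.011529
P(at least one) = 1 - 0.011529 = 0.9885

0.9885


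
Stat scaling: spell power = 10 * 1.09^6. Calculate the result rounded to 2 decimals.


value = base * growth^level
= 10 * 1.09^6
= 10 * 1.6771
= 16.77

16.77 spell power


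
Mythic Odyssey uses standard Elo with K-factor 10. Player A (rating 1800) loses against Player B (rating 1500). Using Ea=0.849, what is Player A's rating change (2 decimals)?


Elo update: delta = K * (S - Ea), where S = 0 (loses)
S - Ea = 0 - 0.849 = -0.849
Rating change = 10 * -0.849
= -8.49

-8.49 rating points


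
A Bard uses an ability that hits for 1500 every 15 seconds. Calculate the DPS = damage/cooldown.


DPS = damage / cooldown
= 1500 / 15
= 100.00

100.00 DPS


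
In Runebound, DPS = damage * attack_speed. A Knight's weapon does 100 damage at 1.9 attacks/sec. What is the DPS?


DPS = damage * attack_speed
= 100 * 1.9
= 190.0

190.0 DPS


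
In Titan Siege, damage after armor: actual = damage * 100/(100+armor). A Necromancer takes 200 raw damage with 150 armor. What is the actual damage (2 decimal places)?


actual = 200 * 100 / (100 + 150)
= 200 * 100 / 250
= 20000 / 250
= 80.00

80.00 damage


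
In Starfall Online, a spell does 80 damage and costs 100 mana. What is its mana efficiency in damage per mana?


Efficiency = damage / mana
= 80 / 100
= 0.80

0.80 dmg/mana


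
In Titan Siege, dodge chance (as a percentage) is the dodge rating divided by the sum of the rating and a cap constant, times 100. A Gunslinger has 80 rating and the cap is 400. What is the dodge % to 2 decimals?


dodge% = 80 / (80 + 400) * 100
= 80 / 480 * 100
= 0.166667 * 100
= 16.67%

16.67%


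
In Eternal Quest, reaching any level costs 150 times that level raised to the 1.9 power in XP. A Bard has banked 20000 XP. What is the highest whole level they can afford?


XP = 150 * level^1.9, so level = (XP / 150)^(1/1.9)
= (20000 / 150)^(1/1.9)
= 133.3333^0.5263
= 13.1338
Floor: level = 13

level 13


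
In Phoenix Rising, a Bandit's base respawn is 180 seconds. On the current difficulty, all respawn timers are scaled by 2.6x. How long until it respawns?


Respawn time = base * multiplier
= 180 * 2.6
= 468.0 seconds

468.0 seconds


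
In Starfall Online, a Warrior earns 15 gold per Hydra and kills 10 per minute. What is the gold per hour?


Gold per minute = 15 * 10 = 150
Gold per hour = 150 * 60 = 9000

9000 gold/hour


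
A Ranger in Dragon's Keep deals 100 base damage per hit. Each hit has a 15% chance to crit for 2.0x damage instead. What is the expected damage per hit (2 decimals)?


E[dmg] = base * (1 + crit_chance * (crit_mult - 1))
cc as decimal = 15/100 = 0.15
cm - 1 = 2.0 - 1 = 1.0
Bonus factor = 0.15 * 1.0 = 0.15
Total multiplier = 1 + 0.15 = 1.15
Expected damage = 100 * 1.15 = 115.00

115.00 damage


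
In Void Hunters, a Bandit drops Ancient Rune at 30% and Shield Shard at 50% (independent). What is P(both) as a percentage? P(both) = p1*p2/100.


For independent events, P(both) = P(A) * P(B)
= 30% * 50%
= 1500 / 100 %
= 15.0%

15.0%


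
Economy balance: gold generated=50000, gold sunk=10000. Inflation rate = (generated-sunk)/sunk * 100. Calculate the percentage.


Net gold = 50000 - 10000 = 40000
Inflation rate = net / sunk * 100 = 40000 / 10000 * 100
= 4.0 * 100
= 400.00%

400.00%


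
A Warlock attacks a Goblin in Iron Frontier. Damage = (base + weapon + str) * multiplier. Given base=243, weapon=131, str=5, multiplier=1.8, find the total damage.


Sum base + weapon + str = 243 + 131 + 5 = 379
Multiply by 1.8:
379 * 1.8 = 682.2

682.2 damage


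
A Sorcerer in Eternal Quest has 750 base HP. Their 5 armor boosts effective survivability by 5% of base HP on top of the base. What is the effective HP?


EHP = 750 * (1 + 5/100)
= 750 * (1 + 0.05)
= 750 * 1.05
= 787.5

787.5 EHP


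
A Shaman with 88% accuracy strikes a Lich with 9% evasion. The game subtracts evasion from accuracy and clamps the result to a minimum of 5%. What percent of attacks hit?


accuracy - evasion = 88 - 9 = 79
Apply floor: max(79, 5) = 79
Hit chance = 79%

79%


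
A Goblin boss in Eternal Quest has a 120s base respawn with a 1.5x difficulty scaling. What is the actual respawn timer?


Respawn time = base * multiplier
= 120 * 1.5
= 180.0 seconds

180.0 seconds


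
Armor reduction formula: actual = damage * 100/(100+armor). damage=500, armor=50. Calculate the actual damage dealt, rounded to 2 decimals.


actual = 500 * 100 / (100 + 50)
= 500 * 100 / 150
= 50000 / 150
= 333.33

333.33 damage


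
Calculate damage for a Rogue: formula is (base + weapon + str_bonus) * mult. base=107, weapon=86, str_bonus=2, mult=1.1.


Sum base + weapon + str = 107 + 86 + 2 = 195
Multiply by 1.1:
195 * 1.1 = 214.5

214.5 damage


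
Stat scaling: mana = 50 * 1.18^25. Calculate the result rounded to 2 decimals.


value = base * growth^level
= 50 * 1.18^25
= 50 * 62.668627
= 3133.43

3133.43 mana


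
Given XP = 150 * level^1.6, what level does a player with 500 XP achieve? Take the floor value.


XP = 150 * level^1.6, so level = (XP / 150)^(1/1.6)
= (500 / 150)^(1/1.6)
= 3.3333^0.625
= 2.1223
Floor: level = 2

level 2


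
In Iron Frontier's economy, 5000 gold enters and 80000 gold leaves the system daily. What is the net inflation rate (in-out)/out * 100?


Net gold = 5000 - 80000 = -75000
Inflation rate = net / sunk * 100 = -75000 / 80000 * 100
= -0.9375 * 100
= -93.75%

-93.75%


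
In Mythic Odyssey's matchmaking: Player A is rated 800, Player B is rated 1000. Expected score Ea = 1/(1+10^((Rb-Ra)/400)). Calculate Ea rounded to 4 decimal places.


Elo expected score: Ea = 1/(1 + 10^((Rb-Ra)/400))
Rb - Ra = 1000 - 800 = 200
(Rb-Ra)/400 = 200/400 = 0.5
10^0.5 = 3.162278
Ea = 1/(1 + 3.162278) = 1/4.162278 = 0.2403

0.2403


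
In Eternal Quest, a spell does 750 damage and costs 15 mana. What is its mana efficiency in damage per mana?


Efficiency = damage / mana
= 750 / 15
= 50.00

50.00 dmg/mana


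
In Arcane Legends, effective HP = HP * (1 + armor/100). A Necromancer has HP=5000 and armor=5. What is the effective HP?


EHP = 5000 * (1 + 5/100)
= 5000 * (1 + 0.05)
= 5000 * 1.05
= 5250.0

5250.0 EHP


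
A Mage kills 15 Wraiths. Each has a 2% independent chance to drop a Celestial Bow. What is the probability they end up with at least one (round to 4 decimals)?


P(at least one) = 1 - P(none) = 1 - (1-p)^n
p = 2/100 = 0.02
1 - p = 0.98
(1 - p)^15 = 0.98^15 = 0.738569
P(at least one) = 1 - 0.738569 = 0.2614

0.2614


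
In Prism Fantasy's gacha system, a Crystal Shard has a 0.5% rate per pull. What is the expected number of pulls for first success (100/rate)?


Expected pulls for a geometric distribution = 1/p = 100 / rate%
= 100 / 0.5
= 200.0

200.0 pulls


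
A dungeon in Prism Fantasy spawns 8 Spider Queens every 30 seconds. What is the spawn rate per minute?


Spawns per minute = count * (60 / interval)
= 8 * (60 / 30)
= 8 * 2.0
= 16.0

16.0 per minute


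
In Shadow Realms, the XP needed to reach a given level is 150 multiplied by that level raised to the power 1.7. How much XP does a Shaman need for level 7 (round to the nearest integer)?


XP = 150 * level^1.7
Substitute level = 7:
XP = 150 * 7^1.7
= 150 * 27.3317
= 4100

4100 XP


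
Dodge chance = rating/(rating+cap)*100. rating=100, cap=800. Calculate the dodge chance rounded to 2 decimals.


dodge% = 100 / (100 + 800) * 100
= 100 / 900 * 100
= 0.111111 * 100
= 11.11%

11.11%


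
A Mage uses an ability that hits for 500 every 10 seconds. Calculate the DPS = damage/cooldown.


DPS = damage / cooldown
= 500 / 10
= 50.00

50.00 DPS


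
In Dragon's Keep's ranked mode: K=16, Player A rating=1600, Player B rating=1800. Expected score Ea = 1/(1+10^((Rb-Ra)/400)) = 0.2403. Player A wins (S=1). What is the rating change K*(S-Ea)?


Elo update: delta = K * (S - Ea), where S = 1 (wins)
S - Ea = 1 - 0.2403 = 0.7597
Rating change = 16 * 0.7597
= 12.16

12.16 rating points


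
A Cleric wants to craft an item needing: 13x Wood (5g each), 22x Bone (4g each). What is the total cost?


Cost breakdown:
  Wood: 13 * 5 = 65
  Bone: 22 * 4 = 88
Total = 65 + 88 = 153

153 gold


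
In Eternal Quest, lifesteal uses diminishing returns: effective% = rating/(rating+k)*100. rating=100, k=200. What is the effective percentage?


effective% = rating / (rating + k) * 100
= 100 / (100 + 200) * 100
= 100 / 300 * 100
= 0.333333 * 100
= 33.33%

33.33%


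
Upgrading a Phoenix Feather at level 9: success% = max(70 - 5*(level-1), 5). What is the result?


raw_rate = 70 - 5 * (9 - 1)
= 70 - 5 * 8
= 70 - 40
= 30
Apply floor: max(30, 5) = 30%

30%


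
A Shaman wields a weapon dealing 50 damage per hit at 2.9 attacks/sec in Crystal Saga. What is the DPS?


DPS = damage * attack_speed
= 50 * 2.9
= 145.0

145.0 DPS


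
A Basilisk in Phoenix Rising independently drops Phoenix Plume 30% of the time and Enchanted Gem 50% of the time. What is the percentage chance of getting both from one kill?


For independent events, P(both) = P(A) * P(B)
= 30% * 50%
= 1500 / 100 %
= 15.0%

15.0%


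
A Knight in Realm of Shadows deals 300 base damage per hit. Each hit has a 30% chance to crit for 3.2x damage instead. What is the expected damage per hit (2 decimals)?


E[dmg] = base * (1 + crit_chance * (crit_mult - 1))
cc as decimal = 30/100 = 0.3
cm - 1 = 3.2 - 1 = 2.2
Bonus factor = 0.3 * 2.2 = 0.66
Total multiplier = 1 + 0.66 = 1.66
Expected damage = 300 * 1.66 = 498.00

498.00 damage


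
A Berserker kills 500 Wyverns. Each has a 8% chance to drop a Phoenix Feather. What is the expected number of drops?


Expected drops = kills * (drop_rate / 100)
= 500 * (8 / 100)
= 500 * 0.08
= 40.0

40.0 drops


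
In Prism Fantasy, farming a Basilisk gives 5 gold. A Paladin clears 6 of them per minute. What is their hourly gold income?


Gold per minute = 5 * 6 = 30
Gold per hour = 30 * 60 = 1800

1800 gold/hour


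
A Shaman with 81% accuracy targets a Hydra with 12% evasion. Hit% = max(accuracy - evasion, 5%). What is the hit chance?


accuracy - evasion = 81 - 12 = 69
Apply floor: max(69, 5) = 69
Hit chance = 69%

69%


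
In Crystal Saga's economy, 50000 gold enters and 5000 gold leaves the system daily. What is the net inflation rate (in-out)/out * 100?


Net gold = 50000 - 5000 = 45000
Inflation rate = net / sunk * 100 = 45000 / 5000 * 100
= 9.0 * 100
= 900.00%

900.00%


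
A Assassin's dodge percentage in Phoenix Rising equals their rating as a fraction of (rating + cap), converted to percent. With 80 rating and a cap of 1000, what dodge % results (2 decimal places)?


dodge% = 80 / (80 + 1000) * 100
= 80 / 1080 * 100
= 0.074074 * 100
= 7.41%

7.41%


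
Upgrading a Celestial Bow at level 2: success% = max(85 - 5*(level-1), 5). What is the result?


raw_rate = 85 - 5 * (2 - 1)
= 85 - 5 * 1
= 85 - 5
= 80
Apply floor: max(80, 5) = 80%

80%


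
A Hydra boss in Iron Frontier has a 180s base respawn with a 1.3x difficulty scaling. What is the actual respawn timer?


Respawn time = base * multiplier
= 180 * 1.3
= 234.0 seconds

234.0 seconds


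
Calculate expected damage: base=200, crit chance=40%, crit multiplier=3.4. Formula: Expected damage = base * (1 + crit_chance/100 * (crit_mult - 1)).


E[dmg] = base * (1 + crit_chance * (crit_mult - 1))
cc as decimal = 40/100 = 0.4
cm - 1 = 3.4 - 1 = 2.4
Bonus factor = 0.4 * 2.4 = 0.96
Total multiplier = 1 + 0.96 = 1.96
Expected damage = 200 * 1.96 = 392.00

392.00 damage
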